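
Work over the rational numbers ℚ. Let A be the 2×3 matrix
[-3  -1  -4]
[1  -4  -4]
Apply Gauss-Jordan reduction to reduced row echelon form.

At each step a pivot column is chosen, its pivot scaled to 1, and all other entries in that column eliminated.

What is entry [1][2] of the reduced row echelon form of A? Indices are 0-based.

M[1][2] = 16/13

pivot(0,0)=-3: scale R0 → (1, 1/3, 4/3)
  clear (1,0): R1 −= (1)R0 → (0, -13/3, -16/3)
pivot(1,1)=-13/3: scale R1 → (0, 1, 16/13)
  clear (0,1): R0 −= (1/3)R1 → (1, 0, 12/13)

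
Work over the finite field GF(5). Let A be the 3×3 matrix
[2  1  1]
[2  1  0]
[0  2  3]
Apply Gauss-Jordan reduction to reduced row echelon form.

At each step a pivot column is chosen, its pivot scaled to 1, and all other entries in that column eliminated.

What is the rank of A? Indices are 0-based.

rank = 3

step 1: normalize row 0 (÷2) = (1, 3, 3)
  row 1: subtract 2×row0 = (0, 0, 4)
step 2: exchange rows 1,2
step 2: normalize row 1 (÷2) = (0, 1, 4)
  row 0: subtract 3×row1 = (1, 0, 1)
step 3: normalize row 2 (÷4) = (0, 0, 1)
  row 0: subtract 1×row2 = (1, 0, 0)
  row 1: subtract 4×row2 = (0, 1, 0)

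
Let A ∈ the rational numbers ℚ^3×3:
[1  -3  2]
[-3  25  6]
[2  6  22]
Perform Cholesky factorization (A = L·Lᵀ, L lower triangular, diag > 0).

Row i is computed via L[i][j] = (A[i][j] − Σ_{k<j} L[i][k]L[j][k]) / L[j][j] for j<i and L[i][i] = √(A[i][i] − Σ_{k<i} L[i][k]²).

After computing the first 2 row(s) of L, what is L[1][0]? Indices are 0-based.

L[1][0] = -3

Step 1: L[0][0] = √(1) = 1.
  L[1][0] = (-3) / L[0][0] = -3.
Step 2: L[1][1] = √(16) = 4.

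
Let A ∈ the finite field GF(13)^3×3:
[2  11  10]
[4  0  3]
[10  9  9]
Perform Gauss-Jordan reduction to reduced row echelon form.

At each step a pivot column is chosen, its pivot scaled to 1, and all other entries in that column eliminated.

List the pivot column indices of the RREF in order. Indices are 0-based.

[1] R0 /= 2  ⇒  (1, 12, 5)
     R1 -= 4·R0  ⇒  (0, 4, 9)
     R2 -= 10·R0  ⇒  (0, 6, 11)
[2] R1 /= 4  ⇒  (0, 1, 12)
     R0 -= 12·R1  ⇒  (1, 0, 4)
     R2 -= 6·R1  ⇒  (0, 0, 4)
[3] R2 /= 4  ⇒  (0, 0, 1)
     R0 -= 4·R2  ⇒  (1, 0, 0)
     R1 -= 12·R2  ⇒  (0, 1, 0)

pivot columns: 0, 1, 2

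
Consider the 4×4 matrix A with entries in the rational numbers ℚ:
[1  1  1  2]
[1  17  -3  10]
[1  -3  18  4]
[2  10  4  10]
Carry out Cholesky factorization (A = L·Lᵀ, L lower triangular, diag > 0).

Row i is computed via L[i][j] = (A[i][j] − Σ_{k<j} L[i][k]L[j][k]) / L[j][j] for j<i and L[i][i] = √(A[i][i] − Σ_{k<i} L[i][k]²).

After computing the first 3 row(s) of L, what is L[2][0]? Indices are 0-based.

L[2][0] = 1

Step 1: L[0][0] = √(1) = 1.
  L[1][0] = (1) / L[0][0] = 1.
Step 2: L[1][1] = √(16) = 4.
  L[2][0] = (1) / L[0][0] = 1.
  L[2][1] = (-4) / L[1][1] = -1.
Step 3: L[2][2] = √(16) = 4.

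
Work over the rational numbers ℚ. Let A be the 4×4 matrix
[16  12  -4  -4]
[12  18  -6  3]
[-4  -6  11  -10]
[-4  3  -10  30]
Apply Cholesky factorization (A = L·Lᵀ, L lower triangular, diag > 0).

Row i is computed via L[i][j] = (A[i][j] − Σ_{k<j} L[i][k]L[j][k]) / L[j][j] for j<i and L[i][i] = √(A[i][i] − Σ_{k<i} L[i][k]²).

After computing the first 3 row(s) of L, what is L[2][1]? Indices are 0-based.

L[2][1] = -1

Step 1: L[0][0] = √(16) = 4.
  L[1][0] = (12) / L[0][0] = 3.
Step 2: L[1][1] = √(9) = 3.
  L[2][0] = (-4) / L[0][0] = -1.
  L[2][1] = (-3) / L[1][1] = -1.
Step 3: L[2][2] = √(9) = 3.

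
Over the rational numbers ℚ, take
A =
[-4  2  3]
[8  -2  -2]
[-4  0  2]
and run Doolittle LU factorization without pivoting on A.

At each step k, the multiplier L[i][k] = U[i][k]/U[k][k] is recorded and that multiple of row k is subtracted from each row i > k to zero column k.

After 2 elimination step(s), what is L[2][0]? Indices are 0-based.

L[2][0] = 1

[col 0] pivot -4
  R1 -= -2*R0 → (0, 2, 4)  (L[1][0] := -2)
  R2 -= 1*R0 → (0, -2, -1)  (L[2][0] := 1)
[col 1] pivot 2
  R2 -= -1*R1 → (0, 0, 3)  (L[2][1] := -1)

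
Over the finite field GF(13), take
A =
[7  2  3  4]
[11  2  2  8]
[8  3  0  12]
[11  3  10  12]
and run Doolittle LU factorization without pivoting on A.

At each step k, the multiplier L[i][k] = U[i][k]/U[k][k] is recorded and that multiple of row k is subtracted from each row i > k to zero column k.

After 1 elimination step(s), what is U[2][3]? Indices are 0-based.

Step 1: pivot at (0,0) is 7.
  row1 ← row1 − (9)·row0  ⇒  L[1][0]=9, U row1=(0, 10, 1, 11)
  row2 ← row2 − (3)·row0  ⇒  L[2][0]=3, U row2=(0, 10, 4, 0)
  row3 ← row3 − (9)·row0  ⇒  L[3][0]=9, U row3=(0, 11, 9, 2)

U[2][3] = 0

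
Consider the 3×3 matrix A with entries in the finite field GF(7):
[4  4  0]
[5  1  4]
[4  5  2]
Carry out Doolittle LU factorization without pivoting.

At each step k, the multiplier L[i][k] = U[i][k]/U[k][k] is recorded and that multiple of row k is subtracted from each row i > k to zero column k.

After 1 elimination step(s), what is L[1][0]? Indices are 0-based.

k=0: U[0][0]=4
  eliminate (1,0): mult=3, new row 1: (0, 3, 4); set L[1][0]=3
  eliminate (2,0): mult=1, new row 2: (0, 1, 2); set L[2][0]=1

L[1][0] = 3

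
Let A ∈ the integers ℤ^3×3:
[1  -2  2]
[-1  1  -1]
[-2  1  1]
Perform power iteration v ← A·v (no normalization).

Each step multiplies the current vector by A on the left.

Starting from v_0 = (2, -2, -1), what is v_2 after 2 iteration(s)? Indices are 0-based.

v_0 = (2, -2, -1).
v_1 = A·v_0 = (4, -3, -7).
v_2 = A·v_1 = (-4, 0, -18).

v_2 = (-4, 0, -18)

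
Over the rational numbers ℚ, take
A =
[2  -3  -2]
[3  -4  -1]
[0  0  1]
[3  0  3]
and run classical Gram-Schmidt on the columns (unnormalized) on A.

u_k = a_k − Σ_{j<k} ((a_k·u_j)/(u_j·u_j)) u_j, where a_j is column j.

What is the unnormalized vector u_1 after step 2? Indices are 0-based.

Step 1: u_0 = a_0 = (2, 3, 0, 3).
Step 2: u_1 = a_1 − (-9/11)·u_0 = (-15/11, -17/11, 0, 27/11).

u_1 = (-15/11, -17/11, 0, 27/11)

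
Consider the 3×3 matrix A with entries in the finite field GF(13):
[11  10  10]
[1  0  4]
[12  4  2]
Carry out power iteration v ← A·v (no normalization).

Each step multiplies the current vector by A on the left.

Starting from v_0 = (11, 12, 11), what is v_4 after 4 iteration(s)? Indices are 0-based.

v_0 = (11, 12, 11).
v_1 = A·v_0 = (0, 3, 7).
v_2 = A·v_1 = (9, 2, 0).
v_3 = A·v_2 = (2, 9, 12).
v_4 = A·v_3 = (11, 11, 6).

v_4 = (11, 11, 6)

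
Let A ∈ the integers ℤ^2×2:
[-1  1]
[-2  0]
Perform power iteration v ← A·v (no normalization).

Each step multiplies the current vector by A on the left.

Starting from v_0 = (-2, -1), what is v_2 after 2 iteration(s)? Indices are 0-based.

v_0 = (-2, -1).
v_1 = A·v_0 = (1, 4).
v_2 = A·v_1 = (3, -2).

v_2 = (3, -2)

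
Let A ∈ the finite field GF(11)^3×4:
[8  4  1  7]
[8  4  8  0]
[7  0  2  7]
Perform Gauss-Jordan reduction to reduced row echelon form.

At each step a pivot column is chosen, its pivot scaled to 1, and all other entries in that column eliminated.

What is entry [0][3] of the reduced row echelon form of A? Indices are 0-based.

M[0][3] = 6

[1] R0 /= 8  ⇒  (1, 6, 7, 5)
     R1 -= 8·R0  ⇒  (0, 0, 7, 4)
     R2 -= 7·R0  ⇒  (0, 2, 8, 5)
[2] R1 <-> R2
[2] R1 /= 2  ⇒  (0, 1, 4, 8)
     R0 -= 6·R1  ⇒  (1, 0, 5, 1)
[3] R2 /= 7  ⇒  (0, 0, 1, 10)
     R0 -= 5·R2  ⇒  (1, 0, 0, 6)
     R1 -= 4·R2  ⇒  (0, 1, 0, 1)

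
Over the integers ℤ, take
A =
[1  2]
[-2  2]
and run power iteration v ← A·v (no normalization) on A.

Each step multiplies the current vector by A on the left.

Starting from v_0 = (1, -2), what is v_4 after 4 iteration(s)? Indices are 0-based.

v_4 = (9, 90)

v_0 = (1, -2).
v_1 = A·v_0 = (-3, -6).
v_2 = A·v_1 = (-15, -6).
v_3 = A·v_2 = (-27, 18).
v_4 = A·v_3 = (9, 90).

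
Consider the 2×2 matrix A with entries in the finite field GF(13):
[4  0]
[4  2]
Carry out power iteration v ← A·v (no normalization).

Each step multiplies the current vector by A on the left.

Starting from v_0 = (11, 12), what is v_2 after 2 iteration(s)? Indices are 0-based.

v_0 = (11, 12).
v_1 = A·v_0 = (5, 3).
v_2 = A·v_1 = (7, 0).

v_2 = (7, 0)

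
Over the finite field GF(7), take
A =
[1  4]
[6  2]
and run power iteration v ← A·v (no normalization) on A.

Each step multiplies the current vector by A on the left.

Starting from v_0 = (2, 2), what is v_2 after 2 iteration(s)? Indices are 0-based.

v_0 = (2, 2).
v_1 = A·v_0 = (3, 2).
v_2 = A·v_1 = (4, 1).

v_2 = (4, 1)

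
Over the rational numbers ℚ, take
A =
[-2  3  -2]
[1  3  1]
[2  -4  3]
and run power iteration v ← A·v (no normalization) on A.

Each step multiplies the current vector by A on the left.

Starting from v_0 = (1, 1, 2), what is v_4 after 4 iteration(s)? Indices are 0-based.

v_0 = (1, 1, 2).
v_1 = A·v_0 = (-3, 6, 4).
v_2 = A·v_1 = (16, 19, -18).
v_3 = A·v_2 = (61, 55, -98).
v_4 = A·v_3 = (239, 128, -392).

v_4 = (239, 128, -392)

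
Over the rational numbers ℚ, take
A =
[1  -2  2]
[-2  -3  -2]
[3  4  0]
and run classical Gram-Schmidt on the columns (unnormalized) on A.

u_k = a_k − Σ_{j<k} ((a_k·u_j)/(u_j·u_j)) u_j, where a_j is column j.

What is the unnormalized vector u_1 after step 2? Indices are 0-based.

Step 1: u_0 = a_0 = (1, -2, 3).
Step 2: u_1 = a_1 − (8/7)·u_0 = (-22/7, -5/7, 4/7).

u_1 = (-22/7, -5/7, 4/7)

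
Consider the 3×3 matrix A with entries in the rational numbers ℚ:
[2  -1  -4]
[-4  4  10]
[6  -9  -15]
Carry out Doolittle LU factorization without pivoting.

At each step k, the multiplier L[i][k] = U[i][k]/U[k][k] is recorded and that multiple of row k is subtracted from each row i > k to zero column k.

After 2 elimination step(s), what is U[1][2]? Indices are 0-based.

U[1][2] = 2

k=0: U[0][0]=2
  eliminate (1,0): mult=-2, new row 1: (0, 2, 2); set L[1][0]=-2
  eliminate (2,0): mult=3, new row 2: (0, -6, -3); set L[2][0]=3
k=1: U[1][1]=2
  eliminate (2,1): mult=-3, new row 2: (0, 0, 3); set L[2][1]=-3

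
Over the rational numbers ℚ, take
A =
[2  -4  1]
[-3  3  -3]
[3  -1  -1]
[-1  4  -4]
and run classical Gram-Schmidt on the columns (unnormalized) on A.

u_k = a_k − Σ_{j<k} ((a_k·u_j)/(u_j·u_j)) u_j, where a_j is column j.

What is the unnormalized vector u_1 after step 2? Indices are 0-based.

Step 1: u_0 = a_0 = (2, -3, 3, -1).
Step 2: u_1 = a_1 − (-24/23)·u_0 = (-44/23, -3/23, 49/23, 68/23).

u_1 = (-44/23, -3/23, 49/23, 68/23)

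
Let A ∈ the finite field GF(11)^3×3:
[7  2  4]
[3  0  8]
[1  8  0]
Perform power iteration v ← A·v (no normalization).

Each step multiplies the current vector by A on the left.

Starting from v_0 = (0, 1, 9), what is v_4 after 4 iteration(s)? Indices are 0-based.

v_0 = (0, 1, 9).
v_1 = A·v_0 = (5, 6, 8).
v_2 = A·v_1 = (2, 2, 9).
v_3 = A·v_2 = (10, 1, 7).
v_4 = A·v_3 = (1, 9, 7).

v_4 = (1, 9, 7)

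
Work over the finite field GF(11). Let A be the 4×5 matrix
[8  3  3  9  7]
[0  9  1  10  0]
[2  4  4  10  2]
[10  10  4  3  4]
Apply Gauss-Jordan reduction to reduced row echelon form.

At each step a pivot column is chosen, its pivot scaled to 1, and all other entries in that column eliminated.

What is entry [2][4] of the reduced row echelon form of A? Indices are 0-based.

step 1: normalize row 0 (÷8) = (1, 10, 10, 8, 5)
  row 2: subtract 2×row0 = (0, 6, 6, 5, 3)
  row 3: subtract 10×row0 = (0, 9, 3, 0, 9)
step 2: normalize row 1 (÷9) = (0, 1, 5, 6, 0)
  row 0: subtract 10×row1 = (1, 0, 4, 3, 5)
  row 2: subtract 6×row1 = (0, 0, 9, 2, 3)
  row 3: subtract 9×row1 = (0, 0, 2, 1, 9)
step 3: normalize row 2 (÷9) = (0, 0, 1, 10, 4)
  row 0: subtract 4×row2 = (1, 0, 0, 7, 0)
  row 1: subtract 5×row2 = (0, 1, 0, 0, 2)
  row 3: subtract 2×row2 = (0, 0, 0, 3, 1)
step 4: normalize row 3 (÷3) = (0, 0, 0, 1, 4)
  row 0: subtract 7×row3 = (1, 0, 0, 0, 5)
  row 2: subtract 10×row3 = (0, 0, 1, 0, 8)

M[2][4] = 8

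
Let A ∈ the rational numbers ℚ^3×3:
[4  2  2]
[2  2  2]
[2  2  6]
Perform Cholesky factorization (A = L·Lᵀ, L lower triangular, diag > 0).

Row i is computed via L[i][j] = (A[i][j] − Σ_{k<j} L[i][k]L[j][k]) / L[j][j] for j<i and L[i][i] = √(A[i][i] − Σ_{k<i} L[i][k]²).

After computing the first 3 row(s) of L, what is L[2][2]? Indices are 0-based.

L[2][2] = 2

Step 1: L[0][0] = √(4) = 2.
  L[1][0] = (2) / L[0][0] = 1.
Step 2: L[1][1] = √(1) = 1.
  L[2][0] = (2) / L[0][0] = 1.
  L[2][1] = (1) / L[1][1] = 1.
Step 3: L[2][2] = √(4) = 2.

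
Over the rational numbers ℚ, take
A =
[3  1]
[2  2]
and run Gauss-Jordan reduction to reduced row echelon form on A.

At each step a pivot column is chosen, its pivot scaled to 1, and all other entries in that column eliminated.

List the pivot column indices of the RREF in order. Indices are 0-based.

pivot columns: 0, 1

pivot(0,0)=3: scale R0 → (1, 1/3)
  clear (1,0): R1 −= (2)R0 → (0, 4/3)
pivot(1,1)=4/3: scale R1 → (0, 1)
  clear (0,1): R0 −= (1/3)R1 → (1, 0)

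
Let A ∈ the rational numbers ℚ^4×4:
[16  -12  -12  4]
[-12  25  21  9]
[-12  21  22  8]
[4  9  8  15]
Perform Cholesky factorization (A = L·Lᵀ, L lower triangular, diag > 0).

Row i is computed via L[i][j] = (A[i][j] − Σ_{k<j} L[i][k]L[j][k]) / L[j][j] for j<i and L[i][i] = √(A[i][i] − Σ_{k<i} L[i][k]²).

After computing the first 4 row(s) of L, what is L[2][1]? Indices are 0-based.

Step 1: L[0][0] = √(16) = 4.
  L[1][0] = (-12) / L[0][0] = -3.
Step 2: L[1][1] = √(16) = 4.
  L[2][0] = (-12) / L[0][0] = -3.
  L[2][1] = (12) / L[1][1] = 3.
Step 3: L[2][2] = √(4) = 2.
  L[3][0] = (4) / L[0][0] = 1.
  L[3][1] = (12) / L[1][1] = 3.
  L[3][2] = (2) / L[2][2] = 1.
Step 4: L[3][3] = √(4) = 2.

L[2][1] = 3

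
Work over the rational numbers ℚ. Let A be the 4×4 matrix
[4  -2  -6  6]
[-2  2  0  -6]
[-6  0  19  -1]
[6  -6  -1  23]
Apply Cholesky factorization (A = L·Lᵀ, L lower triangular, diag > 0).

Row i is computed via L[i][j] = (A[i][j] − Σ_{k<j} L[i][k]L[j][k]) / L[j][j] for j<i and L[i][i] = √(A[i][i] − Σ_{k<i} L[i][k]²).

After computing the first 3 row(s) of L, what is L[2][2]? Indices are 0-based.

L[2][2] = 1

Step 1: L[0][0] = √(4) = 2.
  L[1][0] = (-2) / L[0][0] = -1.
Step 2: L[1][1] = √(1) = 1.
  L[2][0] = (-6) / L[0][0] = -3.
  L[2][1] = (-3) / L[1][1] = -3.
Step 3: L[2][2] = √(1) = 1.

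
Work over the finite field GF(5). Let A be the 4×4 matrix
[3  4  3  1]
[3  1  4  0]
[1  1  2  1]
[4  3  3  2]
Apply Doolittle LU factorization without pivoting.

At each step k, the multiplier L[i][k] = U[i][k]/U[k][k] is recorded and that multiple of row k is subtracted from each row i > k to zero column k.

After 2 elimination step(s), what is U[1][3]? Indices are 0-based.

Step 1: pivot at (0,0) is 3.
  row1 ← row1 − (1)·row0  ⇒  L[1][0]=1, U row1=(0, 2, 1, 4)
  row2 ← row2 − (2)·row0  ⇒  L[2][0]=2, U row2=(0, 3, 1, 4)
  row3 ← row3 − (3)·row0  ⇒  L[3][0]=3, U row3=(0, 1, 4, 4)
Step 2: pivot at (1,1) is 2.
  row2 ← row2 − (4)·row1  ⇒  L[2][1]=4, U row2=(0, 0, 2, 3)
  row3 ← row3 − (3)·row1  ⇒  L[3][1]=3, U row3=(0, 0, 1, 2)

U[1][3] = 4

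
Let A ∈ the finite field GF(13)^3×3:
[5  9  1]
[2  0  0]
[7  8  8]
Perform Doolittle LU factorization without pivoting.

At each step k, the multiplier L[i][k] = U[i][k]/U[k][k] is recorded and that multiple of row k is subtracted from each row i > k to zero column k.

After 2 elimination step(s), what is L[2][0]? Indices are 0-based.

[col 0] pivot 5
  R1 -= 3*R0 → (0, 12, 10)  (L[1][0] := 3)
  R2 -= 4*R0 → (0, 11, 4)  (L[2][0] := 4)
[col 1] pivot 12
  R2 -= 2*R1 → (0, 0, 10)  (L[2][1] := 2)

L[2][0] = 4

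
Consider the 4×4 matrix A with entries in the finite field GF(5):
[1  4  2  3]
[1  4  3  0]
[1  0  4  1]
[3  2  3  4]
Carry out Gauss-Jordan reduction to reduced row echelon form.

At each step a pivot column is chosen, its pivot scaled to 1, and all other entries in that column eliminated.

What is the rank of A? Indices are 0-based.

pivot(0,0)=1: scale R0 → (1, 4, 2, 3)
  clear (1,0): R1 −= (1)R0 → (0, 0, 1, 2)
  clear (2,0): R2 −= (1)R0 → (0, 1, 2, 3)
  clear (3,0): R3 −= (3)R0 → (0, 0, 2, 0)
pivot(1,1): swap R1↔R2
pivot(1,1)=1: scale R1 → (0, 1, 2, 3)
  clear (0,1): R0 −= (4)R1 → (1, 0, 4, 1)
pivot(2,2)=1: scale R2 → (0, 0, 1, 2)
  clear (0,2): R0 −= (4)R2 → (1, 0, 0, 3)
  clear (1,2): R1 −= (2)R2 → (0, 1, 0, 4)
  clear (3,2): R3 −= (2)R2 → (0, 0, 0, 1)
pivot(3,3)=1: scale R3 → (0, 0, 0, 1)
  clear (0,3): R0 −= (3)R3 → (1, 0, 0, 0)
  clear (1,3): R1 −= (4)R3 → (0, 1, 0, 0)
  clear (2,3): R2 −= (2)R3 → (0, 0, 1, 0)

rank = 4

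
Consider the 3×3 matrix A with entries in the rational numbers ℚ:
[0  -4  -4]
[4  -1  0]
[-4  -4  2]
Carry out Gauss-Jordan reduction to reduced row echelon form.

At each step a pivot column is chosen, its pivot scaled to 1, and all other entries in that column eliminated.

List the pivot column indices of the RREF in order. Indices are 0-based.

pivot columns: 0, 1, 2

step 1: exchange rows 0,1
step 1: normalize row 0 (÷4) = (1, -1/4, 0)
  row 2: subtract -4×row0 = (0, -5, 2)
step 2: normalize row 1 (÷-4) = (0, 1, 1)
  row 0: subtract -1/4×row1 = (1, 0, 1/4)
  row 2: subtract -5×row1 = (0, 0, 7)
step 3: normalize row 2 (÷7) = (0, 0, 1)
  row 0: subtract 1/4×row2 = (1, 0, 0)
  row 1: subtract 1×row2 = (0, 1, 0)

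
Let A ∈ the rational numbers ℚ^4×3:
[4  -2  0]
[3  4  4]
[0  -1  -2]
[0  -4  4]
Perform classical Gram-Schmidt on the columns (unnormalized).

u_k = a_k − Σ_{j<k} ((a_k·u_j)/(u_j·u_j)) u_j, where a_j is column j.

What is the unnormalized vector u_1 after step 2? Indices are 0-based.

Step 1: u_0 = a_0 = (4, 3, 0, 0).
Step 2: u_1 = a_1 − (4/25)·u_0 = (-66/25, 88/25, -1, -4).

u_1 = (-66/25, 88/25, -1, -4)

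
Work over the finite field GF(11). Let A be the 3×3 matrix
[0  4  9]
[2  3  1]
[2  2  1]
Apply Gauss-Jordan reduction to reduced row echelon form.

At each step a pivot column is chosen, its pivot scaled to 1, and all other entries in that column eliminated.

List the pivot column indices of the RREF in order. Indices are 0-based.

[1] R0 <-> R1
[1] R0 /= 2  ⇒  (1, 7, 6)
     R2 -= 2·R0  ⇒  (0, 10, 0)
[2] R1 /= 4  ⇒  (0, 1, 5)
     R0 -= 7·R1  ⇒  (1, 0, 4)
     R2 -= 10·R1  ⇒  (0, 0, 5)
[3] R2 /= 5  ⇒  (0, 0, 1)
     R0 -= 4·R2  ⇒  (1, 0, 0)
     R1 -= 5·R2  ⇒  (0, 1, 0)

pivot columns: 0, 1, 2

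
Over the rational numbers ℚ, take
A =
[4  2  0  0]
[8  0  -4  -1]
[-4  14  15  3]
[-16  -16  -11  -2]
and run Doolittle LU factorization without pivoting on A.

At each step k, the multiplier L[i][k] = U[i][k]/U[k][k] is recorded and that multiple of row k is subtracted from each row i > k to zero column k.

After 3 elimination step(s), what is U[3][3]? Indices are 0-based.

U[3][3] = 3

k=0: U[0][0]=4
  eliminate (1,0): mult=2, new row 1: (0, -4, -4, -1); set L[1][0]=2
  eliminate (2,0): mult=-1, new row 2: (0, 16, 15, 3); set L[2][0]=-1
  eliminate (3,0): mult=-4, new row 3: (0, -8, -11, -2); set L[3][0]=-4
k=1: U[1][1]=-4
  eliminate (2,1): mult=-4, new row 2: (0, 0, -1, -1); set L[2][1]=-4
  eliminate (3,1): mult=2, new row 3: (0, 0, -3, 0); set L[3][1]=2
k=2: U[2][2]=-1
  eliminate (3,2): mult=3, new row 3: (0, 0, 0, 3); set L[3][2]=3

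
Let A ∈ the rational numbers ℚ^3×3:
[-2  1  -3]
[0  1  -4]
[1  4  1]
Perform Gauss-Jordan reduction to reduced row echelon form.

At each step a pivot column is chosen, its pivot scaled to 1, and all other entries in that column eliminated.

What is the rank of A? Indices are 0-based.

rank = 3

pivot(0,0)=-2: scale R0 → (1, -1/2, 3/2)
  clear (2,0): R2 −= (1)R0 → (0, 9/2, -1/2)
pivot(1,1)=1: scale R1 → (0, 1, -4)
  clear (0,1): R0 −= (-1/2)R1 → (1, 0, -1/2)
  clear (2,1): R2 −= (9/2)R1 → (0, 0, 35/2)
pivot(2,2)=35/2: scale R2 → (0, 0, 1)
  clear (0,2): R0 −= (-1/2)R2 → (1, 0, 0)
  clear (1,2): R1 −= (-4)R2 → (0, 1, 0)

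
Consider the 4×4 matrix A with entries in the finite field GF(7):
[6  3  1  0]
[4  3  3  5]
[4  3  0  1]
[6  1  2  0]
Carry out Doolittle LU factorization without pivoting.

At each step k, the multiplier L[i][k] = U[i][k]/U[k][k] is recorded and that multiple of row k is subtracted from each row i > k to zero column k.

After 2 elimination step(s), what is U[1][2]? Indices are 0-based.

U[1][2] = 0

[col 0] pivot 6
  R1 -= 3*R0 → (0, 1, 0, 5)  (L[1][0] := 3)
  R2 -= 3*R0 → (0, 1, 4, 1)  (L[2][0] := 3)
  R3 -= 1*R0 → (0, 5, 1, 0)  (L[3][0] := 1)
[col 1] pivot 1
  R2 -= 1*R1 → (0, 0, 4, 3)  (L[2][1] := 1)
  R3 -= 5*R1 → (0, 0, 1, 3)  (L[3][1] := 5)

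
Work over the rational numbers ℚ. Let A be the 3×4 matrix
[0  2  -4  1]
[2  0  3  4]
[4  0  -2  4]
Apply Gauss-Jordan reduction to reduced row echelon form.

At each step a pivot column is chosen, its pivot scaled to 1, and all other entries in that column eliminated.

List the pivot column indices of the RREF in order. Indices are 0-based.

pivot columns: 0, 1, 2

[1] R0 <-> R1
[1] R0 /= 2  ⇒  (1, 0, 3/2, 2)
     R2 -= 4·R0  ⇒  (0, 0, -8, -4)
[2] R1 /= 2  ⇒  (0, 1, -2, 1/2)
[3] R2 /= -8  ⇒  (0, 0, 1, 1/2)
     R0 -= 3/2·R2  ⇒  (1, 0, 0, 5/4)
     R1 -= -2·R2  ⇒  (0, 1, 0, 3/2)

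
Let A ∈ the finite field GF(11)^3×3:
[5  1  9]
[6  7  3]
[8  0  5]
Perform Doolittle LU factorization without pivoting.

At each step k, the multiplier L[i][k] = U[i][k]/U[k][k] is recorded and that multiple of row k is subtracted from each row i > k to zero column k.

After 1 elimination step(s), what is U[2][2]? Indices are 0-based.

[col 0] pivot 5
  R1 -= 10*R0 → (0, 8, 1)  (L[1][0] := 10)
  R2 -= 6*R0 → (0, 5, 6)  (L[2][0] := 6)

U[2][2] = 6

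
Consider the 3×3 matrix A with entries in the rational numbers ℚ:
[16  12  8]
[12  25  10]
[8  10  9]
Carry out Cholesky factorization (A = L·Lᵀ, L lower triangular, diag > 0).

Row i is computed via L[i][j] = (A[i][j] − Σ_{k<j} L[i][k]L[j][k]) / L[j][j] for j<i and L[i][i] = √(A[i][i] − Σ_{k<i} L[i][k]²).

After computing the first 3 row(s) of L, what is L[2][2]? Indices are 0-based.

L[2][2] = 2

Step 1: L[0][0] = √(16) = 4.
  L[1][0] = (12) / L[0][0] = 3.
Step 2: L[1][1] = √(16) = 4.
  L[2][0] = (8) / L[0][0] = 2.
  L[2][1] = (4) / L[1][1] = 1.
Step 3: L[2][2] = √(4) = 2.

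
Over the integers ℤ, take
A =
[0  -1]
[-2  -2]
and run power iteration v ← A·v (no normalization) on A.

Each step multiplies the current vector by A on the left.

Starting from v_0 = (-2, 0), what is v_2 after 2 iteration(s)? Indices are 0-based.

v_0 = (-2, 0).
v_1 = A·v_0 = (0, 4).
v_2 = A·v_1 = (-4, -8).

v_2 = (-4, -8)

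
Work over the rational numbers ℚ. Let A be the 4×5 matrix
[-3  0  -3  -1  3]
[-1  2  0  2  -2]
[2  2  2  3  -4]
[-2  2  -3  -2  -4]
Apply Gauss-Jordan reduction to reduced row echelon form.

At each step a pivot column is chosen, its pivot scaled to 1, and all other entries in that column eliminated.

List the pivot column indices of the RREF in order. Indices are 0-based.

pivot columns: 0, 1, 2, 3

[1] R0 /= -3  ⇒  (1, 0, 1, 1/3, -1)
     R1 -= -1·R0  ⇒  (0, 2, 1, 7/3, -3)
     R2 -= 2·R0  ⇒  (0, 2, 0, 7/3, -2)
     R3 -= -2·R0  ⇒  (0, 2, -1, -4/3, -6)
[2] R1 /= 2  ⇒  (0, 1, 1/2, 7/6, -3/2)
     R2 -= 2·R1  ⇒  (0, 0, -1, 0, 1)
     R3 -= 2·R1  ⇒  (0, 0, -2, -11/3, -3)
[3] R2 /= -1  ⇒  (0, 0, 1, 0, -1)
     R0 -= 1·R2  ⇒  (1, 0, 0, 1/3, 0)
     R1 -= 1/2·R2  ⇒  (0, 1, 0, 7/6, -1)
     R3 -= -2·R2  ⇒  (0, 0, 0, -11/3, -5)
[4] R3 /= -11/3  ⇒  (0, 0, 0, 1, 15/11)
     R0 -= 1/3·R3  ⇒  (1, 0, 0, 0, -5/11)
     R1 -= 7/6·R3  ⇒  (0, 1, 0, 0, -57/22)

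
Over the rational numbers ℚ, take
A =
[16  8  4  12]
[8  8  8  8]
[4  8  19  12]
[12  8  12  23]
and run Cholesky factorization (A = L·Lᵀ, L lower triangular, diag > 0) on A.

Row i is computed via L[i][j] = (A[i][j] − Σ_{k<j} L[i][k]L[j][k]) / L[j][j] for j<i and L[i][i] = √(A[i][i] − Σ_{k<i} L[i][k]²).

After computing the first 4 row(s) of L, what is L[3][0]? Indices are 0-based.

Step 1: L[0][0] = √(16) = 4.
  L[1][0] = (8) / L[0][0] = 2.
Step 2: L[1][1] = √(4) = 2.
  L[2][0] = (4) / L[0][0] = 1.
  L[2][1] = (6) / L[1][1] = 3.
Step 3: L[2][2] = √(9) = 3.
  L[3][0] = (12) / L[0][0] = 3.
  L[3][1] = (2) / L[1][1] = 1.
  L[3][2] = (6) / L[2][2] = 2.
Step 4: L[3][3] = √(9) = 3.

L[3][0] = 3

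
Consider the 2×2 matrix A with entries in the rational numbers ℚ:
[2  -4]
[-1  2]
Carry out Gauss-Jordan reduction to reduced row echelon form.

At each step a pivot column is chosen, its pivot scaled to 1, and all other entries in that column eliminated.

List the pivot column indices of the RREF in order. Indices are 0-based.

pivot columns: 0

[1] R0 /= 2  ⇒  (1, -2)
     R1 -= -1·R0  ⇒  (0, 0)
column 1 empty below row 1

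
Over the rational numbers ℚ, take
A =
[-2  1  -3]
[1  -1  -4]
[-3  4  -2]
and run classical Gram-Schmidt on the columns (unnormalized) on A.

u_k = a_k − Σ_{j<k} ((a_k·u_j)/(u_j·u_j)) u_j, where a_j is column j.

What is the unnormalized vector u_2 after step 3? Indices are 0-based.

u_2 = (-25/27, -125/27, -25/27)

Step 1: u_0 = a_0 = (-2, 1, -3).
Step 2: u_1 = a_1 − (-15/14)·u_0 = (-8/7, 1/14, 11/14).
Step 3: u_2 = a_2 − (4/7)·u_0 − (22/27)·u_1 = (-25/27, -125/27, -25/27).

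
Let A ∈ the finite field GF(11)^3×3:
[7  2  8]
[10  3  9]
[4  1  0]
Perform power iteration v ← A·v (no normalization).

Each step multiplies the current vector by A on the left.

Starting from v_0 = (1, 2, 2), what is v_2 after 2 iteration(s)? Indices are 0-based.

v_2 = (8, 8, 10)

v_0 = (1, 2, 2).
v_1 = A·v_0 = (5, 1, 6).
v_2 = A·v_1 = (8, 8, 10).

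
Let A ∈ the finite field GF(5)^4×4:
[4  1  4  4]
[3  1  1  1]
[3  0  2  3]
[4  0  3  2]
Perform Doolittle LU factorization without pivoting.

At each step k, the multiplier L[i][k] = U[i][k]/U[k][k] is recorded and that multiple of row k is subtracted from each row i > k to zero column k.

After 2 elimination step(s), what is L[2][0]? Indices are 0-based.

L[2][0] = 2

Step 1: pivot at (0,0) is 4.
  row1 ← row1 − (2)·row0  ⇒  L[1][0]=2, U row1=(0, 4, 3, 3)
  row2 ← row2 − (2)·row0  ⇒  L[2][0]=2, U row2=(0, 3, 4, 0)
  row3 ← row3 − (1)·row0  ⇒  L[3][0]=1, U row3=(0, 4, 4, 3)
Step 2: pivot at (1,1) is 4.
  row2 ← row2 − (2)·row1  ⇒  L[2][1]=2, U row2=(0, 0, 3, 4)
  row3 ← row3 − (1)·row1  ⇒  L[3][1]=1, U row3=(0, 0, 1, 0)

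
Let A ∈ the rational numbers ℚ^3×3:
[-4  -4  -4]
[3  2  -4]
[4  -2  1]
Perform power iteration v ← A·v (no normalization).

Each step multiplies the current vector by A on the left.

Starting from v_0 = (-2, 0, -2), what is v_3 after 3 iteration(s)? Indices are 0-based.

v_3 = (-440, -112, -262)

v_0 = (-2, 0, -2).
v_1 = A·v_0 = (16, 2, -10).
v_2 = A·v_1 = (-32, 92, 50).
v_3 = A·v_2 = (-440, -112, -262).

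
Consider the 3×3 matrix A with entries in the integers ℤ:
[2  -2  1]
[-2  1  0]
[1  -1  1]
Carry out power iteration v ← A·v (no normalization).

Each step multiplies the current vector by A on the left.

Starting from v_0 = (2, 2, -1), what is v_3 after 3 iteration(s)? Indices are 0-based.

v_3 = (2, -2, 1)

v_0 = (2, 2, -1).
v_1 = A·v_0 = (-1, -2, -1).
v_2 = A·v_1 = (1, 0, 0).
v_3 = A·v_2 = (2, -2, 1).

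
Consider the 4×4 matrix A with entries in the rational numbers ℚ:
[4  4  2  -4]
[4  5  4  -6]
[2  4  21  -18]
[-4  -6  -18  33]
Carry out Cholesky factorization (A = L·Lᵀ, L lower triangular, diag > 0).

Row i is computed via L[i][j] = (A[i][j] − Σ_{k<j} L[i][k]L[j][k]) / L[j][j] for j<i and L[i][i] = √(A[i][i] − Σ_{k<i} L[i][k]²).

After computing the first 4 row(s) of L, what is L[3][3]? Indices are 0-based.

L[3][3] = 4

Step 1: L[0][0] = √(4) = 2.
  L[1][0] = (4) / L[0][0] = 2.
Step 2: L[1][1] = √(1) = 1.
  L[2][0] = (2) / L[0][0] = 1.
  L[2][1] = (2) / L[1][1] = 2.
Step 3: L[2][2] = √(16) = 4.
  L[3][0] = (-4) / L[0][0] = -2.
  L[3][1] = (-2) / L[1][1] = -2.
  L[3][2] = (-12) / L[2][2] = -3.
Step 4: L[3][3] = √(16) = 4.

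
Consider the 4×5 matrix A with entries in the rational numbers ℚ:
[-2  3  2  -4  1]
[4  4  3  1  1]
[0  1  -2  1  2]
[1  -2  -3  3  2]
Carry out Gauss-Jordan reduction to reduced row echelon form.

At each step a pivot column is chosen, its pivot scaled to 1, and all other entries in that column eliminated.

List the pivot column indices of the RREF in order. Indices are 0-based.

[1] R0 /= -2  ⇒  (1, -3/2, -1, 2, -1/2)
     R1 -= 4·R0  ⇒  (0, 10, 7, -7, 3)
     R3 -= 1·R0  ⇒  (0, -1/2, -2, 1, 5/2)
[2] R1 /= 10  ⇒  (0, 1, 7/10, -7/10, 3/10)
     R0 -= -3/2·R1  ⇒  (1, 0, 1/20, 19/20, -1/20)
     R2 -= 1·R1  ⇒  (0, 0, -27/10, 17/10, 17/10)
     R3 -= -1/2·R1  ⇒  (0, 0, -33/20, 13/20, 53/20)
[3] R2 /= -27/10  ⇒  (0, 0, 1, -17/27, -17/27)
     R0 -= 1/20·R2  ⇒  (1, 0, 0, 53/54, -1/54)
     R1 -= 7/10·R2  ⇒  (0, 1, 0, -7/27, 20/27)
     R3 -= -33/20·R2  ⇒  (0, 0, 0, -7/18, 29/18)
[4] R3 /= -7/18  ⇒  (0, 0, 0, 1, -29/7)
     R0 -= 53/54·R3  ⇒  (1, 0, 0, 0, 85/21)
     R1 -= -7/27·R3  ⇒  (0, 1, 0, 0, -1/3)
     R2 -= -17/27·R3  ⇒  (0, 0, 1, 0, -68/21)

pivot columns: 0, 1, 2, 3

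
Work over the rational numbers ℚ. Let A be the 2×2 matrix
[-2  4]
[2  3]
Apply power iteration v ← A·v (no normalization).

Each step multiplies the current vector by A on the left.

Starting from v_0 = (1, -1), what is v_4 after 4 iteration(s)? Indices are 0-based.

v_0 = (1, -1).
v_1 = A·v_0 = (-6, -1).
v_2 = A·v_1 = (8, -15).
v_3 = A·v_2 = (-76, -29).
v_4 = A·v_3 = (36, -239).

v_4 = (36, -239)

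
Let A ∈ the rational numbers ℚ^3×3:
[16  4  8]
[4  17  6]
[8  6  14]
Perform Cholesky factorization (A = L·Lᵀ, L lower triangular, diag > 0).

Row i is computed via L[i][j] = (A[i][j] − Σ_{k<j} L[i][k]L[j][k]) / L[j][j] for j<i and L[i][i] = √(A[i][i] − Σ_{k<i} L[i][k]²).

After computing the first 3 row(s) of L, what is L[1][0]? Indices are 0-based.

L[1][0] = 1

Step 1: L[0][0] = √(16) = 4.
  L[1][0] = (4) / L[0][0] = 1.
Step 2: L[1][1] = √(16) = 4.
  L[2][0] = (8) / L[0][0] = 2.
  L[2][1] = (4) / L[1][1] = 1.
Step 3: L[2][2] = √(9) = 3.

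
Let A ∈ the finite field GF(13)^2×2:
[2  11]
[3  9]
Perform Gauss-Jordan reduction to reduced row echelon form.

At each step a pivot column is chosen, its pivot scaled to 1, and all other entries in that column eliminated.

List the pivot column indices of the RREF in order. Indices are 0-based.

pivot columns: 0, 1

pivot(0,0)=2: scale R0 → (1, 12)
  clear (1,0): R1 −= (3)R0 → (0, 12)
pivot(1,1)=12: scale R1 → (0, 1)
  clear (0,1): R0 −= (12)R1 → (1, 0)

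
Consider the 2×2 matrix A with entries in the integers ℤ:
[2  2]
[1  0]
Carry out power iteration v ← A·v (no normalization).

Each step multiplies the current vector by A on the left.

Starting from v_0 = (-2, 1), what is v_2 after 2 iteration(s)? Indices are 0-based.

v_0 = (-2, 1).
v_1 = A·v_0 = (-2, -2).
v_2 = A·v_1 = (-8, -2).

v_2 = (-8, -2)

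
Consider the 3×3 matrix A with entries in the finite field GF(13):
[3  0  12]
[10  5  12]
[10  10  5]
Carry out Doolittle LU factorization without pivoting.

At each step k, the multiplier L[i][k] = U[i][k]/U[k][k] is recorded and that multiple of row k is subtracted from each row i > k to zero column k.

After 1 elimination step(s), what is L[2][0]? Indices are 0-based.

Step 1: pivot at (0,0) is 3.
  row1 ← row1 − (12)·row0  ⇒  L[1][0]=12, U row1=(0, 5, 11)
  row2 ← row2 − (12)·row0  ⇒  L[2][0]=12, U row2=(0, 10, 4)

L[2][0] = 12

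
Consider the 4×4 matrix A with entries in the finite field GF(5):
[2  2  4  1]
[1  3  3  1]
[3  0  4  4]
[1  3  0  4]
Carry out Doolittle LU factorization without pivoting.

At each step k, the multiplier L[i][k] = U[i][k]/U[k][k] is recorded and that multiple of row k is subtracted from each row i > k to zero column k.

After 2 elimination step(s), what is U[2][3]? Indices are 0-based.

U[2][3] = 2

k=0: U[0][0]=2
  eliminate (1,0): mult=3, new row 1: (0, 2, 1, 3); set L[1][0]=3
  eliminate (2,0): mult=4, new row 2: (0, 2, 3, 0); set L[2][0]=4
  eliminate (3,0): mult=3, new row 3: (0, 2, 3, 1); set L[3][0]=3
k=1: U[1][1]=2
  eliminate (2,1): mult=1, new row 2: (0, 0, 2, 2); set L[2][1]=1
  eliminate (3,1): mult=1, new row 3: (0, 0, 2, 3); set L[3][1]=1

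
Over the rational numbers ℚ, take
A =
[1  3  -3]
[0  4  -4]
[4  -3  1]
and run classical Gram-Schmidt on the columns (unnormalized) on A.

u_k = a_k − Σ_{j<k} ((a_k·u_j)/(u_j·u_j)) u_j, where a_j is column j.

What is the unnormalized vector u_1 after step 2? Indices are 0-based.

u_1 = (60/17, 4, -15/17)

Step 1: u_0 = a_0 = (1, 0, 4).
Step 2: u_1 = a_1 − (-9/17)·u_0 = (60/17, 4, -15/17).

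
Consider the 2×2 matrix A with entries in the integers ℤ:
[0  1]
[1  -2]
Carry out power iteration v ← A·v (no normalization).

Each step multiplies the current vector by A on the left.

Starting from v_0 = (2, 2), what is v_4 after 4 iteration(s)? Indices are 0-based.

v_0 = (2, 2).
v_1 = A·v_0 = (2, -2).
v_2 = A·v_1 = (-2, 6).
v_3 = A·v_2 = (6, -14).
v_4 = A·v_3 = (-14, 34).

v_4 = (-14, 34)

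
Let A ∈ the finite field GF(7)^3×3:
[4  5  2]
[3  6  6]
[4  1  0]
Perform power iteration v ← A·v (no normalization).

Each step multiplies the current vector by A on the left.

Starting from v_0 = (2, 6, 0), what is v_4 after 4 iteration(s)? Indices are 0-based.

v_4 = (6, 6, 0)

v_0 = (2, 6, 0).
v_1 = A·v_0 = (3, 0, 0).
v_2 = A·v_1 = (5, 2, 5).
v_3 = A·v_2 = (5, 1, 1).
v_4 = A·v_3 = (6, 6, 0).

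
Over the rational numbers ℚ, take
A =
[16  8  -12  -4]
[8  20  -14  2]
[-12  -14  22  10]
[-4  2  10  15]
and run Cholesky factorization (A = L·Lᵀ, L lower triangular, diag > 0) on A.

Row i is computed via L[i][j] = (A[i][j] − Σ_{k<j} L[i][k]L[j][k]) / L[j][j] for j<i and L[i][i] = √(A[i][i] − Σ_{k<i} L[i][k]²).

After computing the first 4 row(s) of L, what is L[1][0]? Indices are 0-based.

L[1][0] = 2

Step 1: L[0][0] = √(16) = 4.
  L[1][0] = (8) / L[0][0] = 2.
Step 2: L[1][1] = √(16) = 4.
  L[2][0] = (-12) / L[0][0] = -3.
  L[2][1] = (-8) / L[1][1] = -2.
Step 3: L[2][2] = √(9) = 3.
  L[3][0] = (-4) / L[0][0] = -1.
  L[3][1] = (4) / L[1][1] = 1.
  L[3][2] = (9) / L[2][2] = 3.
Step 4: L[3][3] = √(4) = 2.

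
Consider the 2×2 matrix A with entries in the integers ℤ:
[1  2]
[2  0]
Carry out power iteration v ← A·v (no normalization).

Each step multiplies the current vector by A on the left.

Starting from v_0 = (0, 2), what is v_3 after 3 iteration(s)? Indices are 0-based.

v_0 = (0, 2).
v_1 = A·v_0 = (4, 0).
v_2 = A·v_1 = (4, 8).
v_3 = A·v_2 = (20, 8).

v_3 = (20, 8)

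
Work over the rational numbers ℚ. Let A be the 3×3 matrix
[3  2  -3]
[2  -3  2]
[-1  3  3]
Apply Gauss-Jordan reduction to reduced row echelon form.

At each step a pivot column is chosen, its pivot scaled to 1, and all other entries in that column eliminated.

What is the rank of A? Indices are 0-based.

rank = 3

pivot(0,0)=3: scale R0 → (1, 2/3, -1)
  clear (1,0): R1 −= (2)R0 → (0, -13/3, 4)
  clear (2,0): R2 −= (-1)R0 → (0, 11/3, 2)
pivot(1,1)=-13/3: scale R1 → (0, 1, -12/13)
  clear (0,1): R0 −= (2/3)R1 → (1, 0, -5/13)
  clear (2,1): R2 −= (11/3)R1 → (0, 0, 70/13)
pivot(2,2)=70/13: scale R2 → (0, 0, 1)
  clear (0,2): R0 −= (-5/13)R2 → (1, 0, 0)
  clear (1,2): R1 −= (-12/13)R2 → (0, 1, 0)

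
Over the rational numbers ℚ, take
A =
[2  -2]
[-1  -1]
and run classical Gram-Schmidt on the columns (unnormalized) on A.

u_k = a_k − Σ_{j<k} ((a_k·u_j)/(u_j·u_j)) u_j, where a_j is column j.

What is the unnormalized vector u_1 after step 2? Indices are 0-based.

Step 1: u_0 = a_0 = (2, -1).
Step 2: u_1 = a_1 − (-3/5)·u_0 = (-4/5, -8/5).

u_1 = (-4/5, -8/5)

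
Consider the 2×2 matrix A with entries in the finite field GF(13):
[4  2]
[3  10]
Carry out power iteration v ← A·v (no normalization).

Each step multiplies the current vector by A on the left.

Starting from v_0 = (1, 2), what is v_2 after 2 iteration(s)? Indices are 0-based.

v_2 = (0, 7)

v_0 = (1, 2).
v_1 = A·v_0 = (8, 10).
v_2 = A·v_1 = (0, 7).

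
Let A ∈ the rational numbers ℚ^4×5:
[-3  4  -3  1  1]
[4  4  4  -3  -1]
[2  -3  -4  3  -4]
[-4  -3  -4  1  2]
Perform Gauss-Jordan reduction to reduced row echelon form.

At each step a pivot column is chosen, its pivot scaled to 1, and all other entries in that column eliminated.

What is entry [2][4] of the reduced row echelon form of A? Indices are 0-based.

step 1: normalize row 0 (÷-3) = (1, -4/3, 1, -1/3, -1/3)
  row 1: subtract 4×row0 = (0, 28/3, 0, -5/3, 1/3)
  row 2: subtract 2×row0 = (0, -1/3, -6, 11/3, -10/3)
  row 3: subtract -4×row0 = (0, -25/3, 0, -1/3, 2/3)
step 2: normalize row 1 (÷28/3) = (0, 1, 0, -5/28, 1/28)
  row 0: subtract -4/3×row1 = (1, 0, 1, -4/7, -2/7)
  row 2: subtract -1/3×row1 = (0, 0, -6, 101/28, -93/28)
  row 3: subtract -25/3×row1 = (0, 0, 0, -51/28, 27/28)
step 3: normalize row 2 (÷-6) = (0, 0, 1, -101/168, 31/56)
  row 0: subtract 1×row2 = (1, 0, 0, 5/168, -47/56)
step 4: normalize row 3 (÷-51/28) = (0, 0, 0, 1, -9/17)
  row 0: subtract 5/168×row3 = (1, 0, 0, 0, -14/17)
  row 1: subtract -5/28×row3 = (0, 1, 0, 0, -1/17)
  row 2: subtract -101/168×row3 = (0, 0, 1, 0, 4/17)

M[2][4] = 4/17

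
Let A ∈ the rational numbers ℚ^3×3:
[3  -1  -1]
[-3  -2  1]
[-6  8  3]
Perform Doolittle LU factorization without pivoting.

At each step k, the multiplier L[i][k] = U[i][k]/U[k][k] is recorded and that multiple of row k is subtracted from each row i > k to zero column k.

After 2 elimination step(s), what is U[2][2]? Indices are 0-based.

U[2][2] = 1

Step 1: pivot at (0,0) is 3.
  row1 ← row1 − (-1)·row0  ⇒  L[1][0]=-1, U row1=(0, -3, 0)
  row2 ← row2 − (-2)·row0  ⇒  L[2][0]=-2, U row2=(0, 6, 1)
Step 2: pivot at (1,1) is -3.
  row2 ← row2 − (-2)·row1  ⇒  L[2][1]=-2, U row2=(0, 0, 1)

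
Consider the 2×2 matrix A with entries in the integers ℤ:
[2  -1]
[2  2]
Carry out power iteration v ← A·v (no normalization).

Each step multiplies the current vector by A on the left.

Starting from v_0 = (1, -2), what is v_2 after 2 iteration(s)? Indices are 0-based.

v_0 = (1, -2).
v_1 = A·v_0 = (4, -2).
v_2 = A·v_1 = (10, 4).

v_2 = (10, 4)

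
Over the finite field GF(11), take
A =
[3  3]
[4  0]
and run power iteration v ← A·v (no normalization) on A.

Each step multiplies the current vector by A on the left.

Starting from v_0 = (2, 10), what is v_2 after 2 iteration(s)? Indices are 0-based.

v_0 = (2, 10).
v_1 = A·v_0 = (3, 8).
v_2 = A·v_1 = (0, 1).

v_2 = (0, 1)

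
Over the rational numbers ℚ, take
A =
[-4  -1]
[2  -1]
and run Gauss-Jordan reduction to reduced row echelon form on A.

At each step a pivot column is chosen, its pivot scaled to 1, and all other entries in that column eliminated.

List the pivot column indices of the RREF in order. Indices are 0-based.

pivot(0,0)=-4: scale R0 → (1, 1/4)
  clear (1,0): R1 −= (2)R0 → (0, -3/2)
pivot(1,1)=-3/2: scale R1 → (0, 1)
  clear (0,1): R0 −= (1/4)R1 → (1, 0)

pivot columns: 0, 1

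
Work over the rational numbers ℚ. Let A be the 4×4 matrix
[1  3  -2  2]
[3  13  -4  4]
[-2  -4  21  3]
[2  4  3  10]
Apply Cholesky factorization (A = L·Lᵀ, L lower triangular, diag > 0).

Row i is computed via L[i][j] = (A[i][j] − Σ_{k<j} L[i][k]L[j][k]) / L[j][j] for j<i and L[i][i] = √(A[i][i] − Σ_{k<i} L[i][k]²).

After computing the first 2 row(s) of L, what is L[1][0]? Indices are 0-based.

Step 1: L[0][0] = √(1) = 1.
  L[1][0] = (3) / L[0][0] = 3.
Step 2: L[1][1] = √(4) = 2.

L[1][0] = 3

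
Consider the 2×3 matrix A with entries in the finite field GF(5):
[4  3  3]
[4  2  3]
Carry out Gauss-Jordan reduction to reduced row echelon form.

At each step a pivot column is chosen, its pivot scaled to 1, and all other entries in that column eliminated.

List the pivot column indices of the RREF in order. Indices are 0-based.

[1] R0 /= 4  ⇒  (1, 2, 2)
     R1 -= 4·R0  ⇒  (0, 4, 0)
[2] R1 /= 4  ⇒  (0, 1, 0)
     R0 -= 2·R1  ⇒  (1, 0, 2)

pivot columns: 0, 1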